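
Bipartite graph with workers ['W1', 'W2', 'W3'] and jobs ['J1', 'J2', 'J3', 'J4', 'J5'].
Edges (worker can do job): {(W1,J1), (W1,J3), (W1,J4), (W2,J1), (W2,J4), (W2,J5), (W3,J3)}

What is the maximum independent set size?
Maximum independent set = 5

By König's theorem:
- Min vertex cover = Max matching = 3
- Max independent set = Total vertices - Min vertex cover
- Max independent set = 8 - 3 = 5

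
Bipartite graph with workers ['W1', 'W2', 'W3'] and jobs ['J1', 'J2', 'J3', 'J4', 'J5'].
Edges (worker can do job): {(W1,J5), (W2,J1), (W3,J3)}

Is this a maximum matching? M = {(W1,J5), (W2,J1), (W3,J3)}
Yes, size 3 is maximum

Proposed matching has size 3.
Maximum matching size for this graph: 3.

This is a maximum matching.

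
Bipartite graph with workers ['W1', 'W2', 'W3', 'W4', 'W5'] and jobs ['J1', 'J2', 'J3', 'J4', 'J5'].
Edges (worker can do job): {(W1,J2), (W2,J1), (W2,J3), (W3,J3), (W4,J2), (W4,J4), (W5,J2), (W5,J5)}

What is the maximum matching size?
Maximum matching size = 5

Maximum matching: {(W1,J2), (W2,J1), (W3,J3), (W4,J4), (W5,J5)}
Size: 5

This assigns 5 workers to 5 distinct jobs.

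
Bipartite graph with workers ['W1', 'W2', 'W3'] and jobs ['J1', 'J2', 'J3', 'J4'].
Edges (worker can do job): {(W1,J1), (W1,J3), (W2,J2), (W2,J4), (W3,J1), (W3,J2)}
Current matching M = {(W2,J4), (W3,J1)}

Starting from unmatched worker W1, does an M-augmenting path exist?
Yes: W1 → J1 → W3 → J2

An M-augmenting path alternates non-matching / matching edges, starting and ending at unmatched vertices.
Path: W1 → J1 → W3 → J2
(J2 is unmatched in M, so the path is augmenting.)
Flipping edges along this path would increase |M| from 2 to 3.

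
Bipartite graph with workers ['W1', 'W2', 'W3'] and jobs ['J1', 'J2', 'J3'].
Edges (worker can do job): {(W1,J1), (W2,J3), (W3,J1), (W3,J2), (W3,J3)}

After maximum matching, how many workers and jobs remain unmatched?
Unmatched: 0 workers, 0 jobs

Maximum matching size: 3
Workers: 3 total, 3 matched, 0 unmatched
Jobs: 3 total, 3 matched, 0 unmatched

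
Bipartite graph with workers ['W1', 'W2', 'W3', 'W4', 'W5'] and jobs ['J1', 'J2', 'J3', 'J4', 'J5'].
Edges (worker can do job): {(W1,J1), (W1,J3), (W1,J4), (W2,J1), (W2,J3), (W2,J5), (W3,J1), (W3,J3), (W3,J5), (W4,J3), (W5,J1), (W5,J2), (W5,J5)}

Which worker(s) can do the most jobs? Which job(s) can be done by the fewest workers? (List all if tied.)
Most versatile: W1, W2, W3, W5 (3 jobs); Least covered: J2, J4 (1 workers)

Worker degrees (jobs they can do): W1:3, W2:3, W3:3, W4:1, W5:3
Job degrees (workers who can do it): J1:4, J2:1, J3:4, J4:1, J5:3

Maximum worker degree is 3, achieved by: W1, W2, W3, W5
Minimum job degree is 1, achieved by: J2, J4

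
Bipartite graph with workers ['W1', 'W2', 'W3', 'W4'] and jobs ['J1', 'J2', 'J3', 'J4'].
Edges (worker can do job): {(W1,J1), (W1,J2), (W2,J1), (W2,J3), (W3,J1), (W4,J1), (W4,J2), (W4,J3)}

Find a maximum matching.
Matching: {(W1,J2), (W2,J3), (W4,J1)}

Maximum matching (size 3):
  W1 → J2
  W2 → J3
  W4 → J1

Each worker is assigned to at most one job, and each job to at most one worker.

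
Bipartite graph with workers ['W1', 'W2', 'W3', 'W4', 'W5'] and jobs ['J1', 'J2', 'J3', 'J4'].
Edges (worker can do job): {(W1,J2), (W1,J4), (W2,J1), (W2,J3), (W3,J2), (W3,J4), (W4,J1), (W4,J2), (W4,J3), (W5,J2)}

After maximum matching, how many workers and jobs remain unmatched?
Unmatched: 1 workers, 0 jobs

Maximum matching size: 4
Workers: 5 total, 4 matched, 1 unmatched
Jobs: 4 total, 4 matched, 0 unmatched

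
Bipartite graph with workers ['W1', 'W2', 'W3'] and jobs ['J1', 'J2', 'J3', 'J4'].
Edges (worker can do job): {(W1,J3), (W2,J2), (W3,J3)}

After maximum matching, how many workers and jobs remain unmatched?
Unmatched: 1 workers, 2 jobs

Maximum matching size: 2
Workers: 3 total, 2 matched, 1 unmatched
Jobs: 4 total, 2 matched, 2 unmatched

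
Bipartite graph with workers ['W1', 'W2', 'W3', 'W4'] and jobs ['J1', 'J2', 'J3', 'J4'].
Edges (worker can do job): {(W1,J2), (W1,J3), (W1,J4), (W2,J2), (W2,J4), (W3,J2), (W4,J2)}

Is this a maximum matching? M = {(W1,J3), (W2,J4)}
No, size 2 is not maximum

Proposed matching has size 2.
Maximum matching size for this graph: 3.

This is NOT maximum - can be improved to size 3.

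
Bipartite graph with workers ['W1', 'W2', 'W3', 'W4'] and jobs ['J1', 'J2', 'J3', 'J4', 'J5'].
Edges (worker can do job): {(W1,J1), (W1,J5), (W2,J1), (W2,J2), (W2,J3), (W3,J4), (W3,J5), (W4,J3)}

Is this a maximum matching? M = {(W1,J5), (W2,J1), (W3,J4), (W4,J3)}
Yes, size 4 is maximum

Proposed matching has size 4.
Maximum matching size for this graph: 4.

This is a maximum matching.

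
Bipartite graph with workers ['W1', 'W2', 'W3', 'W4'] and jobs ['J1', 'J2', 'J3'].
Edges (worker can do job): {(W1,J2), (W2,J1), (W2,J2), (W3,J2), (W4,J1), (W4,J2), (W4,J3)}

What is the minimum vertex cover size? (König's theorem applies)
Minimum vertex cover size = 3

By König's theorem: in bipartite graphs,
min vertex cover = max matching = 3

Maximum matching has size 3, so minimum vertex cover also has size 3.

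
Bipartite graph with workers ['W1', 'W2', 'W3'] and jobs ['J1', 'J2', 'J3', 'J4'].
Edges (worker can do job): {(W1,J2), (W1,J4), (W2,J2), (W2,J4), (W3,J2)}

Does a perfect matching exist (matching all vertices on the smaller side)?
No, maximum matching has size 2 < 3

Maximum matching has size 2, need 3 for perfect matching.
Unmatched workers: ['W2']
Unmatched jobs: ['J3', 'J1']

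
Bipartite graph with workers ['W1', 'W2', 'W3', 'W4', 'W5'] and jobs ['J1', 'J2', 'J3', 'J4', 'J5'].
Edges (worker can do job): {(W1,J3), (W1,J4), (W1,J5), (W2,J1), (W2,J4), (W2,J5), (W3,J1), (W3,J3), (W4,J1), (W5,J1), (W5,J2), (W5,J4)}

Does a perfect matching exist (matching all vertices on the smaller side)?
Yes, perfect matching exists (size 5)

Perfect matching: {(W1,J5), (W2,J4), (W3,J3), (W4,J1), (W5,J2)}
All 5 vertices on the smaller side are matched.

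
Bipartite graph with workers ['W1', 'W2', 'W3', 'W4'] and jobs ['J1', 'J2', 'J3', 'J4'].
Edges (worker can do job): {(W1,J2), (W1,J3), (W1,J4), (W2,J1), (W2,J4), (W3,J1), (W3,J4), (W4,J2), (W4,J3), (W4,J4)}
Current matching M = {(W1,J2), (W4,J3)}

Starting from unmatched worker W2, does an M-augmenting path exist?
Yes: W2 → J1

An M-augmenting path alternates non-matching / matching edges, starting and ending at unmatched vertices.
Path: W2 → J1
(J1 is unmatched in M, so the path is augmenting.)
Flipping edges along this path would increase |M| from 2 to 3.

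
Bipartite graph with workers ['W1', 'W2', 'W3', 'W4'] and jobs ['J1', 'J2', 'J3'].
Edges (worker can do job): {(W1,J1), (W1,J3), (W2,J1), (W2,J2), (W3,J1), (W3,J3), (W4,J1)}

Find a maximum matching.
Matching: {(W2,J2), (W3,J3), (W4,J1)}

Maximum matching (size 3):
  W2 → J2
  W3 → J3
  W4 → J1

Each worker is assigned to at most one job, and each job to at most one worker.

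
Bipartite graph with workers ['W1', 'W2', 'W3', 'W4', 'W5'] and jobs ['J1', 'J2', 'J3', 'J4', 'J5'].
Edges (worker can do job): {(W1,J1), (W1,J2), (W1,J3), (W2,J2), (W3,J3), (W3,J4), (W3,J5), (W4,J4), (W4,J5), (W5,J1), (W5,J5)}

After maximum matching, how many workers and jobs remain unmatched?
Unmatched: 0 workers, 0 jobs

Maximum matching size: 5
Workers: 5 total, 5 matched, 0 unmatched
Jobs: 5 total, 5 matched, 0 unmatched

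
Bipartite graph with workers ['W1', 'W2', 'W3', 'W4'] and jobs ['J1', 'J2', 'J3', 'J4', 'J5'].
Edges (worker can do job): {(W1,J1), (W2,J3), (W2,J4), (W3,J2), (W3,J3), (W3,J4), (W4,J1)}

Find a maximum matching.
Matching: {(W2,J3), (W3,J2), (W4,J1)}

Maximum matching (size 3):
  W2 → J3
  W3 → J2
  W4 → J1

Each worker is assigned to at most one job, and each job to at most one worker.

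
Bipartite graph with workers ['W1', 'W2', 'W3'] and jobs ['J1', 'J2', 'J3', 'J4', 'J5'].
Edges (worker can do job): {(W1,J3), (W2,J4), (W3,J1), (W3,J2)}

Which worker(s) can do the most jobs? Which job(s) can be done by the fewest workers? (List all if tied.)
Most versatile: W3 (2 jobs); Least covered: J5 (0 workers)

Worker degrees (jobs they can do): W1:1, W2:1, W3:2
Job degrees (workers who can do it): J1:1, J2:1, J3:1, J4:1, J5:0

Maximum worker degree is 2, achieved by: W3
Minimum job degree is 0, achieved by: J5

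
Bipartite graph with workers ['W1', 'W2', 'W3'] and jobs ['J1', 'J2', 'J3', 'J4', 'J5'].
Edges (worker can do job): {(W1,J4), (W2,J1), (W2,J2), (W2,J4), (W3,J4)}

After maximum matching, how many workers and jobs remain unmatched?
Unmatched: 1 workers, 3 jobs

Maximum matching size: 2
Workers: 3 total, 2 matched, 1 unmatched
Jobs: 5 total, 2 matched, 3 unmatched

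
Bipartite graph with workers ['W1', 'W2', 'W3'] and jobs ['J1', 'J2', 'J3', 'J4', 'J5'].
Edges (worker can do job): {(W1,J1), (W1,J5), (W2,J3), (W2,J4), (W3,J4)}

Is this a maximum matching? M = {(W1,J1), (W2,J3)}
No, size 2 is not maximum

Proposed matching has size 2.
Maximum matching size for this graph: 3.

This is NOT maximum - can be improved to size 3.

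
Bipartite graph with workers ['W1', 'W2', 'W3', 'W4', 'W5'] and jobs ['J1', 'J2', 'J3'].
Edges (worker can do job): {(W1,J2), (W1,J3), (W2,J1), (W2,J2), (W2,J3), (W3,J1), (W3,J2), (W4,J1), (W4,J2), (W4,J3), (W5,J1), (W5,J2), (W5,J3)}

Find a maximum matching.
Matching: {(W3,J2), (W4,J3), (W5,J1)}

Maximum matching (size 3):
  W3 → J2
  W4 → J3
  W5 → J1

Each worker is assigned to at most one job, and each job to at most one worker.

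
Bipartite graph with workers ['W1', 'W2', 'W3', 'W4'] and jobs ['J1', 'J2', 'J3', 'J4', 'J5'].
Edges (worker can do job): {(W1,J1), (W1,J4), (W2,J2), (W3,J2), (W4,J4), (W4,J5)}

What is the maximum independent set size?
Maximum independent set = 6

By König's theorem:
- Min vertex cover = Max matching = 3
- Max independent set = Total vertices - Min vertex cover
- Max independent set = 9 - 3 = 6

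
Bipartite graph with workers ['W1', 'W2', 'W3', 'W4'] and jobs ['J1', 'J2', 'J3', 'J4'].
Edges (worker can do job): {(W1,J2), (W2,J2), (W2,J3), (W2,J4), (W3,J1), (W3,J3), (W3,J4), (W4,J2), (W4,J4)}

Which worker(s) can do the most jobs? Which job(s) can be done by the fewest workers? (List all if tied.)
Most versatile: W2, W3 (3 jobs); Least covered: J1 (1 workers)

Worker degrees (jobs they can do): W1:1, W2:3, W3:3, W4:2
Job degrees (workers who can do it): J1:1, J2:3, J3:2, J4:3

Maximum worker degree is 3, achieved by: W2, W3
Minimum job degree is 1, achieved by: J1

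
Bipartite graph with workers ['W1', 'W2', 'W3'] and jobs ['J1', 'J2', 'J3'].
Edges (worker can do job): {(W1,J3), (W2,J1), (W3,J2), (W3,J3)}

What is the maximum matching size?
Maximum matching size = 3

Maximum matching: {(W1,J3), (W2,J1), (W3,J2)}
Size: 3

This assigns 3 workers to 3 distinct jobs.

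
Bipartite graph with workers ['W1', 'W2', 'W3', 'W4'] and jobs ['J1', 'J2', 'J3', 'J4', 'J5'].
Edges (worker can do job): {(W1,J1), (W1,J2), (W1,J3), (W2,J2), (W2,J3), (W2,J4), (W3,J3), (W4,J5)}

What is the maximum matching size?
Maximum matching size = 4

Maximum matching: {(W1,J1), (W2,J2), (W3,J3), (W4,J5)}
Size: 4

This assigns 4 workers to 4 distinct jobs.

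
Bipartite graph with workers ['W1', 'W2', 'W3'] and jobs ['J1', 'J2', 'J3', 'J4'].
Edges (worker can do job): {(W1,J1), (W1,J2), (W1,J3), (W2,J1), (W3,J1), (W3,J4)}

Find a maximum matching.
Matching: {(W1,J2), (W2,J1), (W3,J4)}

Maximum matching (size 3):
  W1 → J2
  W2 → J1
  W3 → J4

Each worker is assigned to at most one job, and each job to at most one worker.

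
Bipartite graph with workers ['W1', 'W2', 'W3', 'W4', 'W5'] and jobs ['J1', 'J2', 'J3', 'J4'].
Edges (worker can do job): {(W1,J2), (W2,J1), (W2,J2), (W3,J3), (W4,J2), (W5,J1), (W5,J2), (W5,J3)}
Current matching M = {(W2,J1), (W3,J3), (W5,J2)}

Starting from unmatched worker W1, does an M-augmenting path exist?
No augmenting path from W1

Alternating search from W1 reaches jobs: {J1, J2, J3}.
Every reachable job is already matched in M, and following those matched edges back to workers exposes no further unvisited jobs.
No M-augmenting path from W1 exists.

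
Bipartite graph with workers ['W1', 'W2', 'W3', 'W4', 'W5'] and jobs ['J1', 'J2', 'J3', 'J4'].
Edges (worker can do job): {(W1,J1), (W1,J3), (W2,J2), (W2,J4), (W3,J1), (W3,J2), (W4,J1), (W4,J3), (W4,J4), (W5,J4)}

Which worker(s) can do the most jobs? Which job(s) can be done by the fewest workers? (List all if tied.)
Most versatile: W4 (3 jobs); Least covered: J2, J3 (2 workers)

Worker degrees (jobs they can do): W1:2, W2:2, W3:2, W4:3, W5:1
Job degrees (workers who can do it): J1:3, J2:2, J3:2, J4:3

Maximum worker degree is 3, achieved by: W4
Minimum job degree is 2, achieved by: J2, J3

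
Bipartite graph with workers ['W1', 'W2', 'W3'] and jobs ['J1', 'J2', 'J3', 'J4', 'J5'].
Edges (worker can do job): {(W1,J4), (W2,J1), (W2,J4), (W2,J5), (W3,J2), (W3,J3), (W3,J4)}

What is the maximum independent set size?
Maximum independent set = 5

By König's theorem:
- Min vertex cover = Max matching = 3
- Max independent set = Total vertices - Min vertex cover
- Max independent set = 8 - 3 = 5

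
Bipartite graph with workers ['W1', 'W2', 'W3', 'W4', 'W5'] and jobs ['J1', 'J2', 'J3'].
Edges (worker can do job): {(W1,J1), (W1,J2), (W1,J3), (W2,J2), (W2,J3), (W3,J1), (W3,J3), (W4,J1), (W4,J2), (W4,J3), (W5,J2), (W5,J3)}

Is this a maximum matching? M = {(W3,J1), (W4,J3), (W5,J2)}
Yes, size 3 is maximum

Proposed matching has size 3.
Maximum matching size for this graph: 3.

This is a maximum matching.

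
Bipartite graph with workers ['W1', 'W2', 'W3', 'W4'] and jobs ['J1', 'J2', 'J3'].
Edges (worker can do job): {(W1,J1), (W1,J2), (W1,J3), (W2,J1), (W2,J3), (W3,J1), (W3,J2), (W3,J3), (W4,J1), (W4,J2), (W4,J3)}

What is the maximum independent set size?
Maximum independent set = 4

By König's theorem:
- Min vertex cover = Max matching = 3
- Max independent set = Total vertices - Min vertex cover
- Max independent set = 7 - 3 = 4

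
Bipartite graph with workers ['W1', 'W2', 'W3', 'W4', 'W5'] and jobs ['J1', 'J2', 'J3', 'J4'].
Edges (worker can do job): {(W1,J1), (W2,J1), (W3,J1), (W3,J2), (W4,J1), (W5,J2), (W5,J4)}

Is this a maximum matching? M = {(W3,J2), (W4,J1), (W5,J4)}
Yes, size 3 is maximum

Proposed matching has size 3.
Maximum matching size for this graph: 3.

This is a maximum matching.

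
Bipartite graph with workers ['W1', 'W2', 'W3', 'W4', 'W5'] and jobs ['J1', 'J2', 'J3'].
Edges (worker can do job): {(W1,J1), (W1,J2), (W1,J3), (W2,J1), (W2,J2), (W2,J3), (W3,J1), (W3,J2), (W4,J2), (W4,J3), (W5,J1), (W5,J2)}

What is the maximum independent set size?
Maximum independent set = 5

By König's theorem:
- Min vertex cover = Max matching = 3
- Max independent set = Total vertices - Min vertex cover
- Max independent set = 8 - 3 = 5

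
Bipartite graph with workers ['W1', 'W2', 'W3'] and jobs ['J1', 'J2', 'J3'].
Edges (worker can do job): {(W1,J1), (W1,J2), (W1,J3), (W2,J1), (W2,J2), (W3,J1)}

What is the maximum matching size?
Maximum matching size = 3

Maximum matching: {(W1,J3), (W2,J2), (W3,J1)}
Size: 3

This assigns 3 workers to 3 distinct jobs.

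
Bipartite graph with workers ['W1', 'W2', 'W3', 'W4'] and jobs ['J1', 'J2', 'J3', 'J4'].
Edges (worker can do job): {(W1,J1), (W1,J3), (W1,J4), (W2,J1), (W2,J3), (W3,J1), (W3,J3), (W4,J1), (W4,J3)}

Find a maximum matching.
Matching: {(W1,J4), (W3,J3), (W4,J1)}

Maximum matching (size 3):
  W1 → J4
  W3 → J3
  W4 → J1

Each worker is assigned to at most one job, and each job to at most one worker.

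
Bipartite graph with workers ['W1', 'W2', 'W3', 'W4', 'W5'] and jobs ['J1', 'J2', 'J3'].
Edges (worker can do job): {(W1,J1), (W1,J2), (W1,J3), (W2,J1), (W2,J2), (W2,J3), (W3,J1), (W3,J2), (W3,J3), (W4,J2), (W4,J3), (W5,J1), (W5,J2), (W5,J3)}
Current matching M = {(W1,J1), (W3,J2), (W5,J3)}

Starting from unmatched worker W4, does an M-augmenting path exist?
No augmenting path from W4

Alternating search from W4 reaches jobs: {J1, J2, J3}.
Every reachable job is already matched in M, and following those matched edges back to workers exposes no further unvisited jobs.
No M-augmenting path from W4 exists.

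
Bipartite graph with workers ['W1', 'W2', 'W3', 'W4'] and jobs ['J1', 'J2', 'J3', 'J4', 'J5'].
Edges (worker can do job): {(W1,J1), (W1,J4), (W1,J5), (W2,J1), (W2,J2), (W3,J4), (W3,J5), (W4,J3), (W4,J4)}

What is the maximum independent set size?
Maximum independent set = 5

By König's theorem:
- Min vertex cover = Max matching = 4
- Max independent set = Total vertices - Min vertex cover
- Max independent set = 9 - 4 = 5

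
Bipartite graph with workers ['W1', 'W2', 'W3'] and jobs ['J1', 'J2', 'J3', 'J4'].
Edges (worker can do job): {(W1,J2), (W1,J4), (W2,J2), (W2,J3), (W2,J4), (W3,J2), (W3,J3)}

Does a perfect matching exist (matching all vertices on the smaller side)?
Yes, perfect matching exists (size 3)

Perfect matching: {(W1,J4), (W2,J3), (W3,J2)}
All 3 vertices on the smaller side are matched.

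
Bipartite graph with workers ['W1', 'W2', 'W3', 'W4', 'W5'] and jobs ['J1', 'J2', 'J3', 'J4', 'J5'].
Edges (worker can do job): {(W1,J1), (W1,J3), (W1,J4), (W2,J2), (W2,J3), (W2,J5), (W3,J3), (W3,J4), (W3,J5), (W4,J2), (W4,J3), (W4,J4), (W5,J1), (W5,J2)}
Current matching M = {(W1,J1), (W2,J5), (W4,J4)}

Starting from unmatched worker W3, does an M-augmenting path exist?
Yes: W3 → J3

An M-augmenting path alternates non-matching / matching edges, starting and ending at unmatched vertices.
Path: W3 → J3
(J3 is unmatched in M, so the path is augmenting.)
Flipping edges along this path would increase |M| from 3 to 4.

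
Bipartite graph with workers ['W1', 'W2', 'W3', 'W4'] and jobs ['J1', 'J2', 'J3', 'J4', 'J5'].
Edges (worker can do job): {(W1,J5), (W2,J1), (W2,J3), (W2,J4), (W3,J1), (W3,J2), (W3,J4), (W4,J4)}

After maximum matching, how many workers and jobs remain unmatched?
Unmatched: 0 workers, 1 jobs

Maximum matching size: 4
Workers: 4 total, 4 matched, 0 unmatched
Jobs: 5 total, 4 matched, 1 unmatched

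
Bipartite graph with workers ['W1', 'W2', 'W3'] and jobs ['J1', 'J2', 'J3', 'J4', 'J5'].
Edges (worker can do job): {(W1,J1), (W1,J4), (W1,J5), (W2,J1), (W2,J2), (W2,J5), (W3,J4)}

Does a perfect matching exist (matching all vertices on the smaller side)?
Yes, perfect matching exists (size 3)

Perfect matching: {(W1,J5), (W2,J1), (W3,J4)}
All 3 vertices on the smaller side are matched.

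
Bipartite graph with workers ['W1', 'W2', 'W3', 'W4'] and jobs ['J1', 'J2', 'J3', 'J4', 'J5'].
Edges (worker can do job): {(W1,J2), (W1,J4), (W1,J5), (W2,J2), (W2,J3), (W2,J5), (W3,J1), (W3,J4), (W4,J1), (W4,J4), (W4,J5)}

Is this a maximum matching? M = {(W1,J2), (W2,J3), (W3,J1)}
No, size 3 is not maximum

Proposed matching has size 3.
Maximum matching size for this graph: 4.

This is NOT maximum - can be improved to size 4.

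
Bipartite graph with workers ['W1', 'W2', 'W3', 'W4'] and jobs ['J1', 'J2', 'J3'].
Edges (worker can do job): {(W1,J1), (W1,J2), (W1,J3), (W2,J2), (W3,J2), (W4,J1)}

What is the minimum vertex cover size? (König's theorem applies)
Minimum vertex cover size = 3

By König's theorem: in bipartite graphs,
min vertex cover = max matching = 3

Maximum matching has size 3, so minimum vertex cover also has size 3.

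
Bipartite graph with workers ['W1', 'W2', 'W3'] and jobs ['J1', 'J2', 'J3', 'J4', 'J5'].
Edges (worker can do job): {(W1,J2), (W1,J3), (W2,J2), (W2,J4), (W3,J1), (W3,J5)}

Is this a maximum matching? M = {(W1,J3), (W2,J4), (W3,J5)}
Yes, size 3 is maximum

Proposed matching has size 3.
Maximum matching size for this graph: 3.

This is a maximum matching.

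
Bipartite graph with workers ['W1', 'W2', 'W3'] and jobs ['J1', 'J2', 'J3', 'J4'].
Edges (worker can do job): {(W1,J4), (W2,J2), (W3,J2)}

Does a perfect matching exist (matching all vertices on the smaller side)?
No, maximum matching has size 2 < 3

Maximum matching has size 2, need 3 for perfect matching.
Unmatched workers: ['W2']
Unmatched jobs: ['J3', 'J1']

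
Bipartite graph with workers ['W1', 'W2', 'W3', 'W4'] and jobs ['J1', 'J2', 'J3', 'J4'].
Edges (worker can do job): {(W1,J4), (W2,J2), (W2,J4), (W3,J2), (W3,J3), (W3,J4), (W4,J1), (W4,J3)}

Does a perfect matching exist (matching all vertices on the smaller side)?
Yes, perfect matching exists (size 4)

Perfect matching: {(W1,J4), (W2,J2), (W3,J3), (W4,J1)}
All 4 vertices on the smaller side are matched.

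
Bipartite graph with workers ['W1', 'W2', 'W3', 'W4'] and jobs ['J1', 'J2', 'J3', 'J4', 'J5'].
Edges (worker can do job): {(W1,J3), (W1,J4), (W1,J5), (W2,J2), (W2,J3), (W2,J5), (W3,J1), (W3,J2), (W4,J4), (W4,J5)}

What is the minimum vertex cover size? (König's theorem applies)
Minimum vertex cover size = 4

By König's theorem: in bipartite graphs,
min vertex cover = max matching = 4

Maximum matching has size 4, so minimum vertex cover also has size 4.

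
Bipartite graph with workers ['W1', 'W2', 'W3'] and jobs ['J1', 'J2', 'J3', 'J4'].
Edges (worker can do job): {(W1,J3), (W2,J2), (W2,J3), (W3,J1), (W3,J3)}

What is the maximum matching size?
Maximum matching size = 3

Maximum matching: {(W1,J3), (W2,J2), (W3,J1)}
Size: 3

This assigns 3 workers to 3 distinct jobs.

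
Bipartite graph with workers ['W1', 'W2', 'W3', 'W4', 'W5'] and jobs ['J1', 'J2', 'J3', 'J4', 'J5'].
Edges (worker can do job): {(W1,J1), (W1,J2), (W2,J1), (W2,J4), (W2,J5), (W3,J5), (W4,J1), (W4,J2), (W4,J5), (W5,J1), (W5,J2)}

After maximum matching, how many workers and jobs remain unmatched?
Unmatched: 1 workers, 1 jobs

Maximum matching size: 4
Workers: 5 total, 4 matched, 1 unmatched
Jobs: 5 total, 4 matched, 1 unmatched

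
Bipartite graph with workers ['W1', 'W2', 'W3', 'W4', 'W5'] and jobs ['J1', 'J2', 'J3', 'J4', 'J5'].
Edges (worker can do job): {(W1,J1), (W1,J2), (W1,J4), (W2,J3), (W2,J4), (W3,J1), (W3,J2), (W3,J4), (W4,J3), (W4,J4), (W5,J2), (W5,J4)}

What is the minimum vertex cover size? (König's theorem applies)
Minimum vertex cover size = 4

By König's theorem: in bipartite graphs,
min vertex cover = max matching = 4

Maximum matching has size 4, so minimum vertex cover also has size 4.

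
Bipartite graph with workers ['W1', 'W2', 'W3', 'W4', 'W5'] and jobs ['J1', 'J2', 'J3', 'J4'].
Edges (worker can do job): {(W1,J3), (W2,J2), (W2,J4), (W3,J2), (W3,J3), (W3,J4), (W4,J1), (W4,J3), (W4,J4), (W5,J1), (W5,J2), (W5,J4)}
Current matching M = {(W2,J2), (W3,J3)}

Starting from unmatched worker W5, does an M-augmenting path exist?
Yes: W5 → J4

An M-augmenting path alternates non-matching / matching edges, starting and ending at unmatched vertices.
Path: W5 → J4
(J4 is unmatched in M, so the path is augmenting.)
Flipping edges along this path would increase |M| from 2 to 3.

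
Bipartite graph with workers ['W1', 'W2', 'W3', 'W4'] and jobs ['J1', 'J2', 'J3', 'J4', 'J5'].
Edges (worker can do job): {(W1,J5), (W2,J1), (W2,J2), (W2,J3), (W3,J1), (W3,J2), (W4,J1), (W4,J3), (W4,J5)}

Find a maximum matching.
Matching: {(W1,J5), (W2,J2), (W3,J1), (W4,J3)}

Maximum matching (size 4):
  W1 → J5
  W2 → J2
  W3 → J1
  W4 → J3

Each worker is assigned to at most one job, and each job to at most one worker.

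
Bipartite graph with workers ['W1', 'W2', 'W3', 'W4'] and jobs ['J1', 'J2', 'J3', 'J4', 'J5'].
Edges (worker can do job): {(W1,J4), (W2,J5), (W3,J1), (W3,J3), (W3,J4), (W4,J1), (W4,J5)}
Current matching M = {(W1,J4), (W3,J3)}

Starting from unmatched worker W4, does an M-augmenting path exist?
Yes: W4 → J5

An M-augmenting path alternates non-matching / matching edges, starting and ending at unmatched vertices.
Path: W4 → J5
(J5 is unmatched in M, so the path is augmenting.)
Flipping edges along this path would increase |M| from 2 to 3.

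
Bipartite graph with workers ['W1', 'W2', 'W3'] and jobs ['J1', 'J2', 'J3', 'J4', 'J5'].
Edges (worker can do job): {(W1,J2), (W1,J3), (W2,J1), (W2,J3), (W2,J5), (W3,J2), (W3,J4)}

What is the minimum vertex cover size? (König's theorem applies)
Minimum vertex cover size = 3

By König's theorem: in bipartite graphs,
min vertex cover = max matching = 3

Maximum matching has size 3, so minimum vertex cover also has size 3.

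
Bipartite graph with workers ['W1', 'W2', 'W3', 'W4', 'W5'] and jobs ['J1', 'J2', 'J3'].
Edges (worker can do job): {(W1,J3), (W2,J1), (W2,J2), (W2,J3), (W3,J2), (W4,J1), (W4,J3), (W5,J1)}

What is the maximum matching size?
Maximum matching size = 3

Maximum matching: {(W3,J2), (W4,J3), (W5,J1)}
Size: 3

This assigns 3 workers to 3 distinct jobs.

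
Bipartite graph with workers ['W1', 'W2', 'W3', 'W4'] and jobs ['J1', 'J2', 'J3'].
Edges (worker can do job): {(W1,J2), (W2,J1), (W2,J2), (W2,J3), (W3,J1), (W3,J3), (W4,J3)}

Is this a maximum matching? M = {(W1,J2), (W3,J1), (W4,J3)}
Yes, size 3 is maximum

Proposed matching has size 3.
Maximum matching size for this graph: 3.

This is a maximum matching.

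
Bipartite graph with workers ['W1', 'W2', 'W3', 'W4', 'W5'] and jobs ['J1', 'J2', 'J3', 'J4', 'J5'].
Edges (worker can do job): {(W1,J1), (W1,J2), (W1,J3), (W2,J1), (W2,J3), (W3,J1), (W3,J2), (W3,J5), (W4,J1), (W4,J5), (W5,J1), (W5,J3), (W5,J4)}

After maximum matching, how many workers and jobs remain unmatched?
Unmatched: 0 workers, 0 jobs

Maximum matching size: 5
Workers: 5 total, 5 matched, 0 unmatched
Jobs: 5 total, 5 matched, 0 unmatched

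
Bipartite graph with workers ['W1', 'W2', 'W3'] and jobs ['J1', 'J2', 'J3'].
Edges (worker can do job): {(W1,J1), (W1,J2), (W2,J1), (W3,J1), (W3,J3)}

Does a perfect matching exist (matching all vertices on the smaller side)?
Yes, perfect matching exists (size 3)

Perfect matching: {(W1,J2), (W2,J1), (W3,J3)}
All 3 vertices on the smaller side are matched.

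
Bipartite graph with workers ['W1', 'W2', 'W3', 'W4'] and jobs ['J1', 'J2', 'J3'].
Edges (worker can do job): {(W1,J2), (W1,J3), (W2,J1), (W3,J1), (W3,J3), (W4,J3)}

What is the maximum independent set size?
Maximum independent set = 4

By König's theorem:
- Min vertex cover = Max matching = 3
- Max independent set = Total vertices - Min vertex cover
- Max independent set = 7 - 3 = 4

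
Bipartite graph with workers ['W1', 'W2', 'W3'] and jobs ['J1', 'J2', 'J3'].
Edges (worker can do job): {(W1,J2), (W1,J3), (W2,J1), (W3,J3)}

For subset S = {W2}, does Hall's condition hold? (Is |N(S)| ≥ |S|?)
Yes: |N(S)| = 1, |S| = 1

Subset S = {W2}
Neighbors N(S) = {J1}

|N(S)| = 1, |S| = 1
Hall's condition: |N(S)| ≥ |S| is satisfied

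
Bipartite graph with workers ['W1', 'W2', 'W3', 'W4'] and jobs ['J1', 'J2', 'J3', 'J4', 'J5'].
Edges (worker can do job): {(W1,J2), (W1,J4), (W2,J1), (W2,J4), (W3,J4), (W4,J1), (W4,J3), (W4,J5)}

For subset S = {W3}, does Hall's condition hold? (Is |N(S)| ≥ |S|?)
Yes: |N(S)| = 1, |S| = 1

Subset S = {W3}
Neighbors N(S) = {J4}

|N(S)| = 1, |S| = 1
Hall's condition: |N(S)| ≥ |S| is satisfied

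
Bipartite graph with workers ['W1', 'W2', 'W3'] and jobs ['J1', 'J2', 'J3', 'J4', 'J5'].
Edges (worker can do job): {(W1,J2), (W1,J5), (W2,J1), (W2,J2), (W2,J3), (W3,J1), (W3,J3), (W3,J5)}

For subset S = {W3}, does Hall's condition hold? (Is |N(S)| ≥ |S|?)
Yes: |N(S)| = 3, |S| = 1

Subset S = {W3}
Neighbors N(S) = {J1, J3, J5}

|N(S)| = 3, |S| = 1
Hall's condition: |N(S)| ≥ |S| is satisfied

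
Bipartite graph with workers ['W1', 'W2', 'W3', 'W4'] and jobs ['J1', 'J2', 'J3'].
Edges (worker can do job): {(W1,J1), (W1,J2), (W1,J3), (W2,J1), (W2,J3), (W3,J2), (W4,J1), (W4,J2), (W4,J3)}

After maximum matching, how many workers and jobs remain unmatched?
Unmatched: 1 workers, 0 jobs

Maximum matching size: 3
Workers: 4 total, 3 matched, 1 unmatched
Jobs: 3 total, 3 matched, 0 unmatched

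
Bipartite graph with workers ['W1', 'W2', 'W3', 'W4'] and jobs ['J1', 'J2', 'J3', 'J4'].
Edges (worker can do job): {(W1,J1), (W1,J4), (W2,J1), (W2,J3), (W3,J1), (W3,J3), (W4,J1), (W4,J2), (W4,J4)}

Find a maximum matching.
Matching: {(W1,J4), (W2,J3), (W3,J1), (W4,J2)}

Maximum matching (size 4):
  W1 → J4
  W2 → J3
  W3 → J1
  W4 → J2

Each worker is assigned to at most one job, and each job to at most one worker.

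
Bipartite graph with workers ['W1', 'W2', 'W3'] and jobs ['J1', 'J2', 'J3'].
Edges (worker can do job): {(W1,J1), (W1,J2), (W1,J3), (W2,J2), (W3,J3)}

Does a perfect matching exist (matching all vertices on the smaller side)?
Yes, perfect matching exists (size 3)

Perfect matching: {(W1,J1), (W2,J2), (W3,J3)}
All 3 vertices on the smaller side are matched.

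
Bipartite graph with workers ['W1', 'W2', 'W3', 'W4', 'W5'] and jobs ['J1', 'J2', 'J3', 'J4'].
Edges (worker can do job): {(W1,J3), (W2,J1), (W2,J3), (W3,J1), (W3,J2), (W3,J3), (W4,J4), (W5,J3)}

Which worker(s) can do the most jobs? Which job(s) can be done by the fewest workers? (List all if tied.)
Most versatile: W3 (3 jobs); Least covered: J2, J4 (1 workers)

Worker degrees (jobs they can do): W1:1, W2:2, W3:3, W4:1, W5:1
Job degrees (workers who can do it): J1:2, J2:1, J3:4, J4:1

Maximum worker degree is 3, achieved by: W3
Minimum job degree is 1, achieved by: J2, J4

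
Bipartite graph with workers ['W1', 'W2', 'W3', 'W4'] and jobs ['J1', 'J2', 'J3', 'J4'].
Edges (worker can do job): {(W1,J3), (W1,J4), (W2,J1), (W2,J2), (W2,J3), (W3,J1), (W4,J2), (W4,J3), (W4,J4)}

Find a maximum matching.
Matching: {(W1,J4), (W2,J2), (W3,J1), (W4,J3)}

Maximum matching (size 4):
  W1 → J4
  W2 → J2
  W3 → J1
  W4 → J3

Each worker is assigned to at most one job, and each job to at most one worker.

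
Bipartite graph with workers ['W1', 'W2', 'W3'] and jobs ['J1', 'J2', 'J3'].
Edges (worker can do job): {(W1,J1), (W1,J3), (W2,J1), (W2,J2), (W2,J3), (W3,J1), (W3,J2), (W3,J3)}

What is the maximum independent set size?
Maximum independent set = 3

By König's theorem:
- Min vertex cover = Max matching = 3
- Max independent set = Total vertices - Min vertex cover
- Max independent set = 6 - 3 = 3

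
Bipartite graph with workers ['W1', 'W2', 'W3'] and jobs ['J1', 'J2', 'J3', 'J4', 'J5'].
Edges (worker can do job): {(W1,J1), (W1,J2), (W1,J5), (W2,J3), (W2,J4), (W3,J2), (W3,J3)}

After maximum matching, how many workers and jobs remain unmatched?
Unmatched: 0 workers, 2 jobs

Maximum matching size: 3
Workers: 3 total, 3 matched, 0 unmatched
Jobs: 5 total, 3 matched, 2 unmatched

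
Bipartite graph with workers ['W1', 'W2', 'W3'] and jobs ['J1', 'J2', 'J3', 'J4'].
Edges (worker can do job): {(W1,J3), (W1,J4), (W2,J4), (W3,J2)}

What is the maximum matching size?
Maximum matching size = 3

Maximum matching: {(W1,J3), (W2,J4), (W3,J2)}
Size: 3

This assigns 3 workers to 3 distinct jobs.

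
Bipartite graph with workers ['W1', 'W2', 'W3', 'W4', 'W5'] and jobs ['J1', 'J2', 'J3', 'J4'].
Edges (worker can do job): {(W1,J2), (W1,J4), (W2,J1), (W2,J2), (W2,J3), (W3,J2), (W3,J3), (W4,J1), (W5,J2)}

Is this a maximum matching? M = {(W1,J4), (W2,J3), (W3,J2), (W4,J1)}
Yes, size 4 is maximum

Proposed matching has size 4.
Maximum matching size for this graph: 4.

This is a maximum matching.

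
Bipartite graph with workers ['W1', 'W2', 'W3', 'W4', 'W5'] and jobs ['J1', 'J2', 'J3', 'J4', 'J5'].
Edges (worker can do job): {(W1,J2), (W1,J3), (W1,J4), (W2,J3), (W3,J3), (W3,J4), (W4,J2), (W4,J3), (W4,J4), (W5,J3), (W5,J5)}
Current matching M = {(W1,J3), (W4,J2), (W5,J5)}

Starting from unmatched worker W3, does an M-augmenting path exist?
Yes: W3 → J4

An M-augmenting path alternates non-matching / matching edges, starting and ending at unmatched vertices.
Path: W3 → J4
(J4 is unmatched in M, so the path is augmenting.)
Flipping edges along this path would increase |M| from 3 to 4.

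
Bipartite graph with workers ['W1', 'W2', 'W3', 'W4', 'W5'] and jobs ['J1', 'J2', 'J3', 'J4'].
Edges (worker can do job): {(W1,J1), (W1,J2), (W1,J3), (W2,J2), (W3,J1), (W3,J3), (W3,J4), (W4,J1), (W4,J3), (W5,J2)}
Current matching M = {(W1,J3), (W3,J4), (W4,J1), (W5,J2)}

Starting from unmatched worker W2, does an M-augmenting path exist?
No augmenting path from W2

Alternating search from W2 reaches jobs: {J2}.
Every reachable job is already matched in M, and following those matched edges back to workers exposes no further unvisited jobs.
No M-augmenting path from W2 exists.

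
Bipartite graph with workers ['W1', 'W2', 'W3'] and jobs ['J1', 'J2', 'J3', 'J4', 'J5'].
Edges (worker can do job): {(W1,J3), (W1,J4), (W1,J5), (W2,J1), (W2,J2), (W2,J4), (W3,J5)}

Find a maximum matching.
Matching: {(W1,J4), (W2,J2), (W3,J5)}

Maximum matching (size 3):
  W1 → J4
  W2 → J2
  W3 → J5

Each worker is assigned to at most one job, and each job to at most one worker.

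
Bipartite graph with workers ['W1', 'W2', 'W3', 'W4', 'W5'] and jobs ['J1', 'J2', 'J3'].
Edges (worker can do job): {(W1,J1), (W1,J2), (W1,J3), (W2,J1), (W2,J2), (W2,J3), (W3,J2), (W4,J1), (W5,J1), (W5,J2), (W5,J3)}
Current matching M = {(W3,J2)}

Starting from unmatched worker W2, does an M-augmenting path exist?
Yes: W2 → J3

An M-augmenting path alternates non-matching / matching edges, starting and ending at unmatched vertices.
Path: W2 → J3
(J3 is unmatched in M, so the path is augmenting.)
Flipping edges along this path would increase |M| from 1 to 2.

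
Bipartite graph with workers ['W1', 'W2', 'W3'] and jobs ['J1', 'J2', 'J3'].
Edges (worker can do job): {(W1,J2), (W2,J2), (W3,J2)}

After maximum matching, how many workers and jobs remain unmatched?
Unmatched: 2 workers, 2 jobs

Maximum matching size: 1
Workers: 3 total, 1 matched, 2 unmatched
Jobs: 3 total, 1 matched, 2 unmatched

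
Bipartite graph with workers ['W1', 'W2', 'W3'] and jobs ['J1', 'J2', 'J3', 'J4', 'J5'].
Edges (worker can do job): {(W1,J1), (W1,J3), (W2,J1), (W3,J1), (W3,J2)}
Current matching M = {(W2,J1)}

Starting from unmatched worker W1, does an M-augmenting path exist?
Yes: W1 → J3

An M-augmenting path alternates non-matching / matching edges, starting and ending at unmatched vertices.
Path: W1 → J3
(J3 is unmatched in M, so the path is augmenting.)
Flipping edges along this path would increase |M| from 1 to 2.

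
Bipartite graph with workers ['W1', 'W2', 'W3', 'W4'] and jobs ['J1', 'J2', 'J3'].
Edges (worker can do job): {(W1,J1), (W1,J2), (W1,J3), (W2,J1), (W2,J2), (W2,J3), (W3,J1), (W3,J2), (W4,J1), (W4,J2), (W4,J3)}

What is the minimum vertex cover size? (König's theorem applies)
Minimum vertex cover size = 3

By König's theorem: in bipartite graphs,
min vertex cover = max matching = 3

Maximum matching has size 3, so minimum vertex cover also has size 3.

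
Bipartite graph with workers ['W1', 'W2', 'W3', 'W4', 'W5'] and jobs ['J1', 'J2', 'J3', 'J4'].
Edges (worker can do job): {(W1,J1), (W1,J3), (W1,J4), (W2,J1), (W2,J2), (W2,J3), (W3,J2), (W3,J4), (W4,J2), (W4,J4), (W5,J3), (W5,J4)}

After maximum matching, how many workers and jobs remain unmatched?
Unmatched: 1 workers, 0 jobs

Maximum matching size: 4
Workers: 5 total, 4 matched, 1 unmatched
Jobs: 4 total, 4 matched, 0 unmatched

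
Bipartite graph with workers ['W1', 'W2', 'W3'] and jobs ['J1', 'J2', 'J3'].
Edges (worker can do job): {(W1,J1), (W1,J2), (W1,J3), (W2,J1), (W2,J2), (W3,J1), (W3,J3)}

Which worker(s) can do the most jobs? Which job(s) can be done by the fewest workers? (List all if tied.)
Most versatile: W1 (3 jobs); Least covered: J2, J3 (2 workers)

Worker degrees (jobs they can do): W1:3, W2:2, W3:2
Job degrees (workers who can do it): J1:3, J2:2, J3:2

Maximum worker degree is 3, achieved by: W1
Minimum job degree is 2, achieved by: J2, J3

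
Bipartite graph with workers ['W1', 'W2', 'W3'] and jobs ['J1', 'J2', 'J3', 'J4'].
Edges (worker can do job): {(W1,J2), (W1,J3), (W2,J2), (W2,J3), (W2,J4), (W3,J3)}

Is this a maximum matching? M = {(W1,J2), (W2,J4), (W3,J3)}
Yes, size 3 is maximum

Proposed matching has size 3.
Maximum matching size for this graph: 3.

This is a maximum matching.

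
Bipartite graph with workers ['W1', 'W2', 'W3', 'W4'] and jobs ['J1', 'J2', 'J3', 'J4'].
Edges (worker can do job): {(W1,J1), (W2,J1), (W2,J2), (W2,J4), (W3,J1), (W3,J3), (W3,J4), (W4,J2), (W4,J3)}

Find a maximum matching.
Matching: {(W1,J1), (W2,J2), (W3,J4), (W4,J3)}

Maximum matching (size 4):
  W1 → J1
  W2 → J2
  W3 → J4
  W4 → J3

Each worker is assigned to at most one job, and each job to at most one worker.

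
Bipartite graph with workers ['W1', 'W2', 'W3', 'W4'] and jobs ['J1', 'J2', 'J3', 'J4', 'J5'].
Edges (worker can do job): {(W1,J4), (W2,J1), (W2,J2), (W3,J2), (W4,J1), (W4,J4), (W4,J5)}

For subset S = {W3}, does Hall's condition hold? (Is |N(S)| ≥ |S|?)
Yes: |N(S)| = 1, |S| = 1

Subset S = {W3}
Neighbors N(S) = {J2}

|N(S)| = 1, |S| = 1
Hall's condition: |N(S)| ≥ |S| is satisfied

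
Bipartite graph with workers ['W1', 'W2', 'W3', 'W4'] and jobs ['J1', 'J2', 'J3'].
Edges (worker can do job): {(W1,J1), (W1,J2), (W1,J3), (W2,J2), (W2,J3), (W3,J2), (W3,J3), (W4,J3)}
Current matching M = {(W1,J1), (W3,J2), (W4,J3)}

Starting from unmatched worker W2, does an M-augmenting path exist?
No augmenting path from W2

Alternating search from W2 reaches jobs: {J2, J3}.
Every reachable job is already matched in M, and following those matched edges back to workers exposes no further unvisited jobs.
No M-augmenting path from W2 exists.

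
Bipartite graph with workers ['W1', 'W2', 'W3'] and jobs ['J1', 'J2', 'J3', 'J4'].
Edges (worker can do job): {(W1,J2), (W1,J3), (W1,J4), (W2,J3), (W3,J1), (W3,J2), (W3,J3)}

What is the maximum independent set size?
Maximum independent set = 4

By König's theorem:
- Min vertex cover = Max matching = 3
- Max independent set = Total vertices - Min vertex cover
- Max independent set = 7 - 3 = 4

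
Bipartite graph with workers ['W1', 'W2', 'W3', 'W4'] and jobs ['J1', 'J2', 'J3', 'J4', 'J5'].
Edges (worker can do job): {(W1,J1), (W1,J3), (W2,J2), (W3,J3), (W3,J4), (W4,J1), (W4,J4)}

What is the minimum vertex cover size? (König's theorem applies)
Minimum vertex cover size = 4

By König's theorem: in bipartite graphs,
min vertex cover = max matching = 4

Maximum matching has size 4, so minimum vertex cover also has size 4.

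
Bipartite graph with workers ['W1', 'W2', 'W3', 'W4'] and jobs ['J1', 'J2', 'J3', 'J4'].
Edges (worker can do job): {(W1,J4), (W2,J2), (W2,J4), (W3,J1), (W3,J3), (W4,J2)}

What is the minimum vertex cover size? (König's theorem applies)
Minimum vertex cover size = 3

By König's theorem: in bipartite graphs,
min vertex cover = max matching = 3

Maximum matching has size 3, so minimum vertex cover also has size 3.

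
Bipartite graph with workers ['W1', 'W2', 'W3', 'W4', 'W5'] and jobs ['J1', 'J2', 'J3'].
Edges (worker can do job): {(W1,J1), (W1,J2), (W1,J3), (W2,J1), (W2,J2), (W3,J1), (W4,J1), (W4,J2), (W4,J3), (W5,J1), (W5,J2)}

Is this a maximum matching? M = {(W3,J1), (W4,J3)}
No, size 2 is not maximum

Proposed matching has size 2.
Maximum matching size for this graph: 3.

This is NOT maximum - can be improved to size 3.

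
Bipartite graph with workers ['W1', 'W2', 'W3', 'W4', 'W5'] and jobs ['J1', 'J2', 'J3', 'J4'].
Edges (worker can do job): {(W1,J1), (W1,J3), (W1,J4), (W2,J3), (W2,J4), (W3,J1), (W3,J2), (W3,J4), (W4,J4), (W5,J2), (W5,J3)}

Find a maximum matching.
Matching: {(W1,J3), (W3,J1), (W4,J4), (W5,J2)}

Maximum matching (size 4):
  W1 → J3
  W3 → J1
  W4 → J4
  W5 → J2

Each worker is assigned to at most one job, and each job to at most one worker.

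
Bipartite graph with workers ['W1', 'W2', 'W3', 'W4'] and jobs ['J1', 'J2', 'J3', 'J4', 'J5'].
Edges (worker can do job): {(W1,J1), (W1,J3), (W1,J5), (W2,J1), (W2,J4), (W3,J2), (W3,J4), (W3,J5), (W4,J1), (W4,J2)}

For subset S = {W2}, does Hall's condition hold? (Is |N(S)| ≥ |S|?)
Yes: |N(S)| = 2, |S| = 1

Subset S = {W2}
Neighbors N(S) = {J1, J4}

|N(S)| = 2, |S| = 1
Hall's condition: |N(S)| ≥ |S| is satisfied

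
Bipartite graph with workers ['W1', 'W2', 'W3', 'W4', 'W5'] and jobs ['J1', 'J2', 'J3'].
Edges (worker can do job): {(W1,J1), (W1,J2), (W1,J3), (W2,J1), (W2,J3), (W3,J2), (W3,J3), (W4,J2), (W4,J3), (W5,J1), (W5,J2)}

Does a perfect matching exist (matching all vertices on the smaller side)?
Yes, perfect matching exists (size 3)

Perfect matching: {(W3,J2), (W4,J3), (W5,J1)}
All 3 vertices on the smaller side are matched.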